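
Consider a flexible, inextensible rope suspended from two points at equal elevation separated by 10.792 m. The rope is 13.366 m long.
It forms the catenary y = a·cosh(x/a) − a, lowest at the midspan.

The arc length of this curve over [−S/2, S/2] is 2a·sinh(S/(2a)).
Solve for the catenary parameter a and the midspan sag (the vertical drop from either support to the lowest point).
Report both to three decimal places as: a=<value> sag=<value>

a=4.664 sag=3.486

seed: a₀ = √(S³/(24(L−S))) = √(10.792³/(24·2.574)) = 4.510690
iter 1: u=1.196269  f(a)=+1.906e-01  f'(a)=-1.313e+00  a ← 4.510690 − (+1.906e-01/-1.313e+00) = 4.655818
iter 2: u=1.158980  f(a)=+9.584e-03  f'(a)=-1.184e+00  a ← 4.655818 − (+9.584e-03/-1.184e+00) = 4.663912
iter 3: u=1.156969  f(a)=+2.708e-05  f'(a)=-1.177e+00  a ← 4.663912 − (+2.708e-05/-1.177e+00) = 4.663935
iter 4: u=1.156963  f(a)=+2.175e-10  f'(a)=-1.177e+00  a ← 4.663935 − (+2.175e-10/-1.177e+00) = 4.663935
iter 5: u=1.156963  f(a)=+1.776e-15  f'(a)=-1.177e+00  a ← 4.663935 − (+1.776e-15/-1.177e+00) = 4.663935
converged: |Δa| < 1e-12 after 5 iterations
sag = a·(cosh(S/(2a)) − 1) = 4.663935·(cosh(1.156963) − 1) = 3.485591
T_max/T_min = cosh(S/(2a)) = 1.747350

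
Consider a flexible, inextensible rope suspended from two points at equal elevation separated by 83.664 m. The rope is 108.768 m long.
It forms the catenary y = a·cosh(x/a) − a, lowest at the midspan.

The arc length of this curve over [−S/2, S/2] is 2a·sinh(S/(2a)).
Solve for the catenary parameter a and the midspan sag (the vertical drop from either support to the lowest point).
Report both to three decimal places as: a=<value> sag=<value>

a=32.493 sag=30.859

seed: a₀ = √(S³/(24(L−S))) = √(83.664³/(24·25.104)) = 31.176751
iter 1: u=1.341769  f(a)=+2.359e+00  f'(a)=-1.920e+00  a ← 31.176751 − (+2.359e+00/-1.920e+00) = 32.405690
iter 2: u=1.290884  f(a)=+1.467e-01  f'(a)=-1.688e+00  a ← 32.405690 − (+1.467e-01/-1.688e+00) = 32.492590
iter 3: u=1.287432  f(a)=+6.500e-04  f'(a)=-1.673e+00  a ← 32.492590 − (+6.500e-04/-1.673e+00) = 32.492979
iter 4: u=1.287417  f(a)=+1.289e-08  f'(a)=-1.673e+00  a ← 32.492979 − (+1.289e-08/-1.673e+00) = 32.492979
iter 5: u=1.287417  f(a)=+0.000e+00  f'(a)=-1.673e+00  a ← 32.492979 − (+0.000e+00/-1.673e+00) = 32.492979
converged: |Δa| < 1e-12 after 5 iterations
sag = a·(cosh(S/(2a)) − 1) = 32.492979·(cosh(1.287417) − 1) = 30.858526
T_max/T_min = cosh(S/(2a)) = 1.949698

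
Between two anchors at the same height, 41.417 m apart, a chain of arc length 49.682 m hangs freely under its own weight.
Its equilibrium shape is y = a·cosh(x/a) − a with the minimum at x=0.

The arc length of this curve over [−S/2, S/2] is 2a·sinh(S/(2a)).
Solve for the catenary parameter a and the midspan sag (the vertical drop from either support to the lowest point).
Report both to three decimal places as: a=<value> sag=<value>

a=19.467 sag=12.093

seed: a₀ = √(S³/(24(L−S))) = √(41.417³/(24·8.265)) = 18.925219
iter 1: u=1.094228  f(a)=+5.091e-01  f'(a)=-9.826e-01  a ← 18.925219 − (+5.091e-01/-9.826e-01) = 19.443381
iter 2: u=1.065067  f(a)=+2.166e-02  f'(a)=-9.006e-01  a ← 19.443381 − (+2.166e-02/-9.006e-01) = 19.467431
iter 3: u=1.063751  f(a)=+4.305e-05  f'(a)=-8.970e-01  a ← 19.467431 − (+4.305e-05/-8.970e-01) = 19.467479
iter 4: u=1.063748  f(a)=+1.709e-10  f'(a)=-8.970e-01  a ← 19.467479 − (+1.709e-10/-8.970e-01) = 19.467479
iter 5: u=1.063748  f(a)=+7.105e-15  f'(a)=-8.970e-01  a ← 19.467479 − (+7.105e-15/-8.970e-01) = 19.467479
converged: |Δa| < 1e-12 after 5 iterations
sag = a·(cosh(S/(2a)) − 1) = 19.467479·(cosh(1.063748) − 1) = 12.092908
T_max/T_min = cosh(S/(2a)) = 1.621185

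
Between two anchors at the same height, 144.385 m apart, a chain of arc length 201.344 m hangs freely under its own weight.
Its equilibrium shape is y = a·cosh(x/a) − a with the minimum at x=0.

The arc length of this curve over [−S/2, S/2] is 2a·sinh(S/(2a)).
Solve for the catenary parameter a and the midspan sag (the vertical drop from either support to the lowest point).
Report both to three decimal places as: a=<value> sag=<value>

a=49.482 sag=62.693

seed: a₀ = √(S³/(24(L−S))) = √(144.385³/(24·56.959)) = 46.924139
iter 1: u=1.538494  f(a)=+7.134e+00  f'(a)=-3.053e+00  a ← 46.924139 − (+7.134e+00/-3.053e+00) = 49.260668
iter 2: u=1.465520  f(a)=+5.674e-01  f'(a)=-2.585e+00  a ← 49.260668 − (+5.674e-01/-2.585e+00) = 49.480177
iter 3: u=1.459019  f(a)=+4.276e-03  f'(a)=-2.546e+00  a ← 49.480177 − (+4.276e-03/-2.546e+00) = 49.481857
iter 4: u=1.458969  f(a)=+2.469e-07  f'(a)=-2.546e+00  a ← 49.481857 − (+2.469e-07/-2.546e+00) = 49.481857
iter 5: u=1.458969  f(a)=+0.000e+00  f'(a)=-2.546e+00  a ← 49.481857 − (+0.000e+00/-2.546e+00) = 49.481857
converged: |Δa| < 1e-12 after 5 iterations
sag = a·(cosh(S/(2a)) − 1) = 49.481857·(cosh(1.458969) − 1) = 62.693478
T_max/T_min = cosh(S/(2a)) = 2.266999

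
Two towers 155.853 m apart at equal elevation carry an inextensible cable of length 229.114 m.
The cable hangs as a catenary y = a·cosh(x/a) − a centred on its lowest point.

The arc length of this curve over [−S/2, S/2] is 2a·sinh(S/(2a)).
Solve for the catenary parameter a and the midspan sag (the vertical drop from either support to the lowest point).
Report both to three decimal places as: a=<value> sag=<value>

seed: a₀ = √(S³/(24(L−S))) = √(155.853³/(24·73.261)) = 46.401360
iter 1: u=1.679401  f(a)=+1.105e+01  f'(a)=-4.143e+00  a ← 46.401360 − (+1.105e+01/-4.143e+00) = 49.069297
iter 2: u=1.588091  f(a)=+1.025e+00  f'(a)=-3.407e+00  a ← 49.069297 − (+1.025e+00/-3.407e+00) = 49.370121
iter 3: u=1.578414  f(a)=+1.080e-02  f'(a)=-3.336e+00  a ← 49.370121 − (+1.080e-02/-3.336e+00) = 49.373359
iter 4: u=1.578311  f(a)=+1.228e-06  f'(a)=-3.335e+00  a ← 49.373359 − (+1.228e-06/-3.335e+00) = 49.373360
iter 5: u=1.578311  f(a)=+0.000e+00  f'(a)=-3.335e+00  a ← 49.373360 − (+0.000e+00/-3.335e+00) = 49.373360
converged: |Δa| < 1e-12 after 5 iterations
sag = a·(cosh(S/(2a)) − 1) = 49.373360·(cosh(1.578311) − 1) = 75.370517
T_max/T_min = cosh(S/(2a)) = 2.526542

a=49.373 sag=75.371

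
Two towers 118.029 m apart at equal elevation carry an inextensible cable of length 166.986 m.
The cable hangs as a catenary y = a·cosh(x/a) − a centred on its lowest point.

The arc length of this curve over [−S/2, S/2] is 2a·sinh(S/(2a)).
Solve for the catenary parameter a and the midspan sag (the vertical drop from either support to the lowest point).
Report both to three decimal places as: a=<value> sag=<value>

a=39.544 sag=52.840

seed: a₀ = √(S³/(24(L−S))) = √(118.029³/(24·48.957)) = 37.408481
iter 1: u=1.577570  f(a)=+6.466e+00  f'(a)=-3.329e+00  a ← 37.408481 − (+6.466e+00/-3.329e+00) = 39.350461
iter 2: u=1.499716  f(a)=+5.376e-01  f'(a)=-2.797e+00  a ← 39.350461 − (+5.376e-01/-2.797e+00) = 39.542680
iter 3: u=1.492425  f(a)=+4.461e-03  f'(a)=-2.751e+00  a ← 39.542680 − (+4.461e-03/-2.751e+00) = 39.544302
iter 4: u=1.492364  f(a)=+3.129e-07  f'(a)=-2.750e+00  a ← 39.544302 − (+3.129e-07/-2.750e+00) = 39.544302
iter 5: u=1.492364  f(a)=+0.000e+00  f'(a)=-2.750e+00  a ← 39.544302 − (+0.000e+00/-2.750e+00) = 39.544302
converged: |Δa| < 1e-12 after 5 iterations
sag = a·(cosh(S/(2a)) − 1) = 39.544302·(cosh(1.492364) − 1) = 52.839857
T_max/T_min = cosh(S/(2a)) = 2.336219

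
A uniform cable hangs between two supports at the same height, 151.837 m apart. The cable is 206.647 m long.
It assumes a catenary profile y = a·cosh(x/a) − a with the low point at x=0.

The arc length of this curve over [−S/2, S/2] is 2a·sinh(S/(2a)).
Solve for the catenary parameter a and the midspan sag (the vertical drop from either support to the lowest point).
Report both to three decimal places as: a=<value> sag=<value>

seed: a₀ = √(S³/(24(L−S))) = √(151.837³/(24·54.810)) = 51.585887
iter 1: u=1.471691  f(a)=+6.251e+00  f'(a)=-2.622e+00  a ← 51.585887 − (+6.251e+00/-2.622e+00) = 53.969683
iter 2: u=1.406688  f(a)=+4.594e-01  f'(a)=-2.250e+00  a ← 53.969683 − (+4.594e-01/-2.250e+00) = 54.173885
iter 3: u=1.401386  f(a)=+2.917e-03  f'(a)=-2.221e+00  a ← 54.173885 − (+2.917e-03/-2.221e+00) = 54.175198
iter 4: u=1.401352  f(a)=+1.192e-07  f'(a)=-2.221e+00  a ← 54.175198 − (+1.192e-07/-2.221e+00) = 54.175198
iter 5: u=1.401352  f(a)=-2.842e-14  f'(a)=-2.221e+00  a ← 54.175198 − (-2.842e-14/-2.221e+00) = 54.175198
converged: |Δa| < 1e-12 after 5 iterations
sag = a·(cosh(S/(2a)) − 1) = 54.175198·(cosh(1.401352) − 1) = 62.489697
T_max/T_min = cosh(S/(2a)) = 2.153474

a=54.175 sag=62.490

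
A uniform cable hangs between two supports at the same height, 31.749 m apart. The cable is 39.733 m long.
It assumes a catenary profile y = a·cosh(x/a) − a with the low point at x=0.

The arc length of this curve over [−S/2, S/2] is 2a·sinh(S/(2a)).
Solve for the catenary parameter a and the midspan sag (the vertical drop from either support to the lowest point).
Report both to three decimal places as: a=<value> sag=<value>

a=13.385 sag=10.570

seed: a₀ = √(S³/(24(L−S))) = √(31.749³/(24·7.984)) = 12.923472
iter 1: u=1.228346  f(a)=+6.244e-01  f'(a)=-1.432e+00  a ← 12.923472 − (+6.244e-01/-1.432e+00) = 13.359418
iter 2: u=1.188263  f(a)=+3.299e-02  f'(a)=-1.285e+00  a ← 13.359418 − (+3.299e-02/-1.285e+00) = 13.385097
iter 3: u=1.185983  f(a)=+1.034e-04  f'(a)=-1.277e+00  a ← 13.385097 − (+1.034e-04/-1.277e+00) = 13.385178
iter 4: u=1.185976  f(a)=+1.024e-09  f'(a)=-1.277e+00  a ← 13.385178 − (+1.024e-09/-1.277e+00) = 13.385178
iter 5: u=1.185976  f(a)=+1.421e-14  f'(a)=-1.277e+00  a ← 13.385178 − (+1.421e-14/-1.277e+00) = 13.385178
converged: |Δa| < 1e-12 after 5 iterations
sag = a·(cosh(S/(2a)) − 1) = 13.385178·(cosh(1.185976) − 1) = 10.569797
T_max/T_min = cosh(S/(2a)) = 1.789664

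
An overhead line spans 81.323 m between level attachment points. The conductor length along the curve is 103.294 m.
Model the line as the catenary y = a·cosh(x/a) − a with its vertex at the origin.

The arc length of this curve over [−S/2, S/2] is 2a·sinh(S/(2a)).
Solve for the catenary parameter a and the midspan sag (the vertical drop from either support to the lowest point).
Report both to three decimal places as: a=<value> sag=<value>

seed: a₀ = √(S³/(24(L−S))) = √(81.323³/(24·21.971)) = 31.936664
iter 1: u=1.273192  f(a)=+1.851e+00  f'(a)=-1.612e+00  a ← 31.936664 − (+1.851e+00/-1.612e+00) = 33.084788
iter 2: u=1.229009  f(a)=+1.045e-01  f'(a)=-1.435e+00  a ← 33.084788 − (+1.045e-01/-1.435e+00) = 33.157618
iter 3: u=1.226309  f(a)=+3.772e-04  f'(a)=-1.425e+00  a ← 33.157618 − (+3.772e-04/-1.425e+00) = 33.157883
iter 4: u=1.226300  f(a)=+4.952e-09  f'(a)=-1.425e+00  a ← 33.157883 − (+4.952e-09/-1.425e+00) = 33.157883
iter 5: u=1.226300  f(a)=+1.421e-14  f'(a)=-1.425e+00  a ← 33.157883 − (+1.421e-14/-1.425e+00) = 33.157883
converged: |Δa| < 1e-12 after 5 iterations
sag = a·(cosh(S/(2a)) − 1) = 33.157883·(cosh(1.226300) − 1) = 28.216850
T_max/T_min = cosh(S/(2a)) = 1.850985

a=33.158 sag=28.217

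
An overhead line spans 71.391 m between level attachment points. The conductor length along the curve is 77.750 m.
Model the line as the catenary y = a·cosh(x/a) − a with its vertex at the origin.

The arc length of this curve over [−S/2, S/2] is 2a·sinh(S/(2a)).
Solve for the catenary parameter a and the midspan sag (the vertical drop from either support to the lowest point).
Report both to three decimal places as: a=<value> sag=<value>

seed: a₀ = √(S³/(24(L−S))) = √(71.391³/(24·6.359)) = 48.827576
iter 1: u=0.731052  f(a)=+1.721e-01  f'(a)=-2.747e-01  a ← 48.827576 − (+1.721e-01/-2.747e-01) = 49.454187
iter 2: u=0.721789  f(a)=+3.369e-03  f'(a)=-2.640e-01  a ← 49.454187 − (+3.369e-03/-2.640e-01) = 49.466949
iter 3: u=0.721603  f(a)=+1.348e-06  f'(a)=-2.638e-01  a ← 49.466949 − (+1.348e-06/-2.638e-01) = 49.466954
iter 4: u=0.721603  f(a)=+1.990e-13  f'(a)=-2.638e-01  a ← 49.466954 − (+1.990e-13/-2.638e-01) = 49.466954
converged: |Δa| < 1e-12 after 4 iterations
sag = a·(cosh(S/(2a)) − 1) = 49.466954·(cosh(0.721603) − 1) = 13.447632
T_max/T_min = cosh(S/(2a)) = 1.271851

a=49.467 sag=13.448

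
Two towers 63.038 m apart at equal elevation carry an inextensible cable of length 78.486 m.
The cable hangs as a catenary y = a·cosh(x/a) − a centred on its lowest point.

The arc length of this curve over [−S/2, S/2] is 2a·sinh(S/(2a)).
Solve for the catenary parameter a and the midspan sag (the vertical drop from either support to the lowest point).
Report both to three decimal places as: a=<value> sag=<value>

a=26.899 sag=20.678

seed: a₀ = √(S³/(24(L−S))) = √(63.038³/(24·15.448)) = 25.993328
iter 1: u=1.212580  f(a)=+1.176e+00  f'(a)=-1.373e+00  a ← 25.993328 − (+1.176e+00/-1.373e+00) = 26.850169
iter 2: u=1.173885  f(a)=+6.067e-02  f'(a)=-1.235e+00  a ← 26.850169 − (+6.067e-02/-1.235e+00) = 26.899310
iter 3: u=1.171740  f(a)=+1.808e-04  f'(a)=-1.227e+00  a ← 26.899310 − (+1.808e-04/-1.227e+00) = 26.899458
iter 4: u=1.171734  f(a)=+1.616e-09  f'(a)=-1.227e+00  a ← 26.899458 − (+1.616e-09/-1.227e+00) = 26.899458
iter 5: u=1.171734  f(a)=+0.000e+00  f'(a)=-1.227e+00  a ← 26.899458 − (+0.000e+00/-1.227e+00) = 26.899458
converged: |Δa| < 1e-12 after 5 iterations
sag = a·(cosh(S/(2a)) − 1) = 26.899458·(cosh(1.171734) − 1) = 20.677783
T_max/T_min = cosh(S/(2a)) = 1.768706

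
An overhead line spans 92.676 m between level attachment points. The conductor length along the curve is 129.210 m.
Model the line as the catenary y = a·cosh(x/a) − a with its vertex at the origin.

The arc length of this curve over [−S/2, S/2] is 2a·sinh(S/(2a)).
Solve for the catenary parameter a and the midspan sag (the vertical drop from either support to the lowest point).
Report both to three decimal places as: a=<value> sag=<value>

seed: a₀ = √(S³/(24(L−S))) = √(92.676³/(24·36.534)) = 30.129830
iter 1: u=1.537944  f(a)=+4.572e+00  f'(a)=-3.049e+00  a ← 30.129830 − (+4.572e+00/-3.049e+00) = 31.629213
iter 2: u=1.465038  f(a)=+3.635e-01  f'(a)=-2.582e+00  a ← 31.629213 − (+3.635e-01/-2.582e+00) = 31.769970
iter 3: u=1.458547  f(a)=+2.735e-03  f'(a)=-2.543e+00  a ← 31.769970 − (+2.735e-03/-2.543e+00) = 31.771046
iter 4: u=1.458498  f(a)=+1.575e-07  f'(a)=-2.543e+00  a ← 31.771046 − (+1.575e-07/-2.543e+00) = 31.771046
iter 5: u=1.458498  f(a)=+0.000e+00  f'(a)=-2.543e+00  a ← 31.771046 − (+0.000e+00/-2.543e+00) = 31.771046
converged: |Δa| < 1e-12 after 5 iterations
sag = a·(cosh(S/(2a)) − 1) = 31.771046·(cosh(1.458498) − 1) = 40.223436
T_max/T_min = cosh(S/(2a)) = 2.266041

a=31.771 sag=40.223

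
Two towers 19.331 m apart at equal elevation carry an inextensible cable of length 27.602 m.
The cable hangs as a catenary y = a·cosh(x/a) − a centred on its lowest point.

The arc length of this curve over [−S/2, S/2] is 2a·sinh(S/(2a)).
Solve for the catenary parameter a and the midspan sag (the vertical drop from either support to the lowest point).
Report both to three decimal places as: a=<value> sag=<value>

seed: a₀ = √(S³/(24(L−S))) = √(19.331³/(24·8.271)) = 6.032493
iter 1: u=1.602240  f(a)=+1.129e+00  f'(a)=-3.514e+00  a ← 6.032493 − (+1.129e+00/-3.514e+00) = 6.353773
iter 2: u=1.521222  f(a)=+9.646e-02  f'(a)=-2.937e+00  a ← 6.353773 − (+9.646e-02/-2.937e+00) = 6.386617
iter 3: u=1.513399  f(a)=+8.496e-04  f'(a)=-2.885e+00  a ← 6.386617 − (+8.496e-04/-2.885e+00) = 6.386912
iter 4: u=1.513329  f(a)=+6.718e-08  f'(a)=-2.885e+00  a ← 6.386912 − (+6.718e-08/-2.885e+00) = 6.386912
iter 5: u=1.513329  f(a)=+0.000e+00  f'(a)=-2.885e+00  a ← 6.386912 − (+0.000e+00/-2.885e+00) = 6.386912
converged: |Δa| < 1e-12 after 5 iterations
sag = a·(cosh(S/(2a)) − 1) = 6.386912·(cosh(1.513329) − 1) = 8.820331
T_max/T_min = cosh(S/(2a)) = 2.381001

a=6.387 sag=8.820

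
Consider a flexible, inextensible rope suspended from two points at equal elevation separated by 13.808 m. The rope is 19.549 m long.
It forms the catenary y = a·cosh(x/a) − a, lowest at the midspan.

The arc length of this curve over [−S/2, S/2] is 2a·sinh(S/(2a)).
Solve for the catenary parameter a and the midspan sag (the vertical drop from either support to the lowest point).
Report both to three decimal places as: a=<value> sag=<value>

a=4.621 sag=6.191

seed: a₀ = √(S³/(24(L−S))) = √(13.808³/(24·5.741)) = 4.371161
iter 1: u=1.579443  f(a)=+7.601e-01  f'(a)=-3.343e+00  a ← 4.371161 − (+7.601e-01/-3.343e+00) = 4.598526
iter 2: u=1.501351  f(a)=+6.333e-02  f'(a)=-2.807e+00  a ← 4.598526 − (+6.333e-02/-2.807e+00) = 4.621086
iter 3: u=1.494021  f(a)=+5.280e-04  f'(a)=-2.761e+00  a ← 4.621086 − (+5.280e-04/-2.761e+00) = 4.621277
iter 4: u=1.493959  f(a)=+3.737e-08  f'(a)=-2.760e+00  a ← 4.621277 − (+3.737e-08/-2.760e+00) = 4.621277
iter 5: u=1.493959  f(a)=+3.553e-15  f'(a)=-2.760e+00  a ← 4.621277 − (+3.553e-15/-2.760e+00) = 4.621277
converged: |Δa| < 1e-12 after 5 iterations
sag = a·(cosh(S/(2a)) − 1) = 4.621277·(cosh(1.493959) − 1) = 6.190617
T_max/T_min = cosh(S/(2a)) = 2.339590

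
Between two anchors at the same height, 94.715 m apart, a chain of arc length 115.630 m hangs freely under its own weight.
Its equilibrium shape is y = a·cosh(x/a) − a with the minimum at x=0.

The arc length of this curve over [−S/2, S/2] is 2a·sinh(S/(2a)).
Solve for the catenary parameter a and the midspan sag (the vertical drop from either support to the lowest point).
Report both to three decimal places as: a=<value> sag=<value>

a=42.442 sag=29.279

seed: a₀ = √(S³/(24(L−S))) = √(94.715³/(24·20.915)) = 41.142776
iter 1: u=1.151053  f(a)=+1.430e+00  f'(a)=-1.158e+00  a ← 41.142776 − (+1.430e+00/-1.158e+00) = 42.377777
iter 2: u=1.117508  f(a)=+6.692e-02  f'(a)=-1.052e+00  a ← 42.377777 − (+6.692e-02/-1.052e+00) = 42.441394
iter 3: u=1.115833  f(a)=+1.624e-04  f'(a)=-1.047e+00  a ← 42.441394 − (+1.624e-04/-1.047e+00) = 42.441549
iter 4: u=1.115829  f(a)=+9.624e-10  f'(a)=-1.047e+00  a ← 42.441549 − (+9.624e-10/-1.047e+00) = 42.441549
iter 5: u=1.115829  f(a)=+0.000e+00  f'(a)=-1.047e+00  a ← 42.441549 − (+0.000e+00/-1.047e+00) = 42.441549
converged: |Δa| < 1e-12 after 5 iterations
sag = a·(cosh(S/(2a)) − 1) = 42.441549·(cosh(1.115829) − 1) = 29.279154
T_max/T_min = cosh(S/(2a)) = 1.689870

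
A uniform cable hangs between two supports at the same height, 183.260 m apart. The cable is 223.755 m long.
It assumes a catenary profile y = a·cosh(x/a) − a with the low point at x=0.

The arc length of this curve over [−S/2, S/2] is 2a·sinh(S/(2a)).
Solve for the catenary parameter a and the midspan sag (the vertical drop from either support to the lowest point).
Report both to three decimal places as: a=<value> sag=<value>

a=82.092 sag=56.673

seed: a₀ = √(S³/(24(L−S))) = √(183.260³/(24·40.495)) = 79.578400
iter 1: u=1.151443  f(a)=+2.771e+00  f'(a)=-1.159e+00  a ← 79.578400 − (+2.771e+00/-1.159e+00) = 81.968606
iter 2: u=1.117867  f(a)=+1.297e-01  f'(a)=-1.053e+00  a ← 81.968606 − (+1.297e-01/-1.053e+00) = 82.091815
iter 3: u=1.116189  f(a)=+3.154e-04  f'(a)=-1.048e+00  a ← 82.091815 − (+3.154e-04/-1.048e+00) = 82.092116
iter 4: u=1.116185  f(a)=+1.873e-09  f'(a)=-1.048e+00  a ← 82.092116 − (+1.873e-09/-1.048e+00) = 82.092116
iter 5: u=1.116185  f(a)=+2.842e-14  f'(a)=-1.048e+00  a ← 82.092116 − (+2.842e-14/-1.048e+00) = 82.092116
converged: |Δa| < 1e-12 after 5 iterations
sag = a·(cosh(S/(2a)) − 1) = 82.092116·(cosh(1.116185) − 1) = 56.672759
T_max/T_min = cosh(S/(2a)) = 1.690356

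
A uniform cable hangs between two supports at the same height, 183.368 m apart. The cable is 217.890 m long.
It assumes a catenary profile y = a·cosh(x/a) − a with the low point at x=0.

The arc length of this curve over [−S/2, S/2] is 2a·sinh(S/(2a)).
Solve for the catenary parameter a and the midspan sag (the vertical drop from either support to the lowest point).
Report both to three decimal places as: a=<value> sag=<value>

seed: a₀ = √(S³/(24(L−S))) = √(183.368³/(24·34.522)) = 86.264424
iter 1: u=1.062825  f(a)=+2.003e+00  f'(a)=-8.945e-01  a ← 86.264424 − (+2.003e+00/-8.945e-01) = 88.503713
iter 2: u=1.035934  f(a)=+8.065e-02  f'(a)=-8.238e-01  a ← 88.503713 − (+8.065e-02/-8.238e-01) = 88.601609
iter 3: u=1.034789  f(a)=+1.429e-04  f'(a)=-8.209e-01  a ← 88.601609 − (+1.429e-04/-8.209e-01) = 88.601783
iter 4: u=1.034787  f(a)=+4.501e-10  f'(a)=-8.209e-01  a ← 88.601783 − (+4.501e-10/-8.209e-01) = 88.601783
iter 5: u=1.034787  f(a)=+0.000e+00  f'(a)=-8.209e-01  a ← 88.601783 − (+0.000e+00/-8.209e-01) = 88.601783
converged: |Δa| < 1e-12 after 5 iterations
sag = a·(cosh(S/(2a)) − 1) = 88.601783·(cosh(1.034787) − 1) = 51.823603
T_max/T_min = cosh(S/(2a)) = 1.584905

a=88.602 sag=51.824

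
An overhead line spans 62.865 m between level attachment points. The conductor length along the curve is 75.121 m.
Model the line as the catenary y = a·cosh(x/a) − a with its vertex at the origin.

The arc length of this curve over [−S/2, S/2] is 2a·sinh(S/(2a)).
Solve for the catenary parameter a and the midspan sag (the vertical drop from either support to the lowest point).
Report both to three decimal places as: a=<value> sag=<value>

a=29.877 sag=18.117

seed: a₀ = √(S³/(24(L−S))) = √(62.865³/(24·12.256)) = 29.062528
iter 1: u=1.081547  f(a)=+7.371e-01  f'(a)=-9.463e-01  a ← 29.062528 − (+7.371e-01/-9.463e-01) = 29.841473
iter 2: u=1.053316  f(a)=+3.067e-02  f'(a)=-8.690e-01  a ← 29.841473 − (+3.067e-02/-8.690e-01) = 29.876771
iter 3: u=1.052072  f(a)=+5.823e-05  f'(a)=-8.657e-01  a ← 29.876771 − (+5.823e-05/-8.657e-01) = 29.876838
iter 4: u=1.052069  f(a)=+2.107e-10  f'(a)=-8.657e-01  a ← 29.876838 − (+2.107e-10/-8.657e-01) = 29.876838
iter 5: u=1.052069  f(a)=-1.421e-14  f'(a)=-8.657e-01  a ← 29.876838 − (-1.421e-14/-8.657e-01) = 29.876838
converged: |Δa| < 1e-12 after 5 iterations
sag = a·(cosh(S/(2a)) − 1) = 29.876838·(cosh(1.052069) − 1) = 18.117085
T_max/T_min = cosh(S/(2a)) = 1.606392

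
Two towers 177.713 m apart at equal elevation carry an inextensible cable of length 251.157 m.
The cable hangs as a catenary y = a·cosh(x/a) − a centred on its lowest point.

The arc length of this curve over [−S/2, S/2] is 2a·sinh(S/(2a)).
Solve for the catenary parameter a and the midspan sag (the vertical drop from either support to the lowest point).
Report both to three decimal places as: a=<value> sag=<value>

seed: a₀ = √(S³/(24(L−S))) = √(177.713³/(24·73.444)) = 56.428047
iter 1: u=1.574687  f(a)=+9.662e+00  f'(a)=-3.308e+00  a ← 56.428047 − (+9.662e+00/-3.308e+00) = 59.348534
iter 2: u=1.497198  f(a)=+8.008e-01  f'(a)=-2.781e+00  a ← 59.348534 − (+8.008e-01/-2.781e+00) = 59.636508
iter 3: u=1.489968  f(a)=+6.599e-03  f'(a)=-2.735e+00  a ← 59.636508 − (+6.599e-03/-2.735e+00) = 59.638921
iter 4: u=1.489908  f(a)=+4.563e-07  f'(a)=-2.735e+00  a ← 59.638921 − (+4.563e-07/-2.735e+00) = 59.638921
iter 5: u=1.489908  f(a)=-8.527e-14  f'(a)=-2.735e+00  a ← 59.638921 − (-8.527e-14/-2.735e+00) = 59.638921
converged: |Δa| < 1e-12 after 5 iterations
sag = a·(cosh(S/(2a)) − 1) = 59.638921·(cosh(1.489908) − 1) = 79.381799
T_max/T_min = cosh(S/(2a)) = 2.331040

a=59.639 sag=79.382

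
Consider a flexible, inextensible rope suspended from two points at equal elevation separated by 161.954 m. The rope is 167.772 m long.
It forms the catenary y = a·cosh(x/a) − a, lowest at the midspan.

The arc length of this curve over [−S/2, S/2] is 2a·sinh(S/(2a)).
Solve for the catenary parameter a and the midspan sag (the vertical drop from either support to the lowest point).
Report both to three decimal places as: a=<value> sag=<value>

seed: a₀ = √(S³/(24(L−S))) = √(161.954³/(24·5.818)) = 174.419501
iter 1: u=0.464266  f(a)=+6.302e-02  f'(a)=-6.816e-02  a ← 174.419501 − (+6.302e-02/-6.816e-02) = 175.344126
iter 2: u=0.461818  f(a)=+5.047e-04  f'(a)=-6.707e-02  a ← 175.344126 − (+5.047e-04/-6.707e-02) = 175.351650
iter 3: u=0.461798  f(a)=+3.294e-08  f'(a)=-6.707e-02  a ← 175.351650 − (+3.294e-08/-6.707e-02) = 175.351651
iter 4: u=0.461798  f(a)=+0.000e+00  f'(a)=-6.707e-02  a ← 175.351651 − (+0.000e+00/-6.707e-02) = 175.351651
converged: |Δa| < 1e-12 after 4 iterations
sag = a·(cosh(S/(2a)) − 1) = 175.351651·(cosh(0.461798) − 1) = 19.032151
T_max/T_min = cosh(S/(2a)) = 1.108537

a=175.352 sag=19.032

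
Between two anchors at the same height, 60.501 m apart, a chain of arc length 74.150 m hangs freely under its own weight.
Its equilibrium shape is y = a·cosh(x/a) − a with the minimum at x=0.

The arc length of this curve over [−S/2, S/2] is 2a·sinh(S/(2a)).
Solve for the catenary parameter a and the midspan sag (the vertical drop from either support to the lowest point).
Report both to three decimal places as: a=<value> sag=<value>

seed: a₀ = √(S³/(24(L−S))) = √(60.501³/(24·13.649)) = 26.000865
iter 1: u=1.163442  f(a)=+9.541e-01  f'(a)=-1.199e+00  a ← 26.000865 − (+9.541e-01/-1.199e+00) = 26.796581
iter 2: u=1.128894  f(a)=+4.555e-02  f'(a)=-1.087e+00  a ← 26.796581 − (+4.555e-02/-1.087e+00) = 26.838485
iter 3: u=1.127131  f(a)=+1.153e-04  f'(a)=-1.082e+00  a ← 26.838485 − (+1.153e-04/-1.082e+00) = 26.838591
iter 4: u=1.127127  f(a)=+7.437e-10  f'(a)=-1.082e+00  a ← 26.838591 − (+7.437e-10/-1.082e+00) = 26.838591
iter 5: u=1.127127  f(a)=+0.000e+00  f'(a)=-1.082e+00  a ← 26.838591 − (+0.000e+00/-1.082e+00) = 26.838591
converged: |Δa| < 1e-12 after 5 iterations
sag = a·(cosh(S/(2a)) − 1) = 26.838591·(cosh(1.127127) − 1) = 18.931111
T_max/T_min = cosh(S/(2a)) = 1.705369

a=26.839 sag=18.931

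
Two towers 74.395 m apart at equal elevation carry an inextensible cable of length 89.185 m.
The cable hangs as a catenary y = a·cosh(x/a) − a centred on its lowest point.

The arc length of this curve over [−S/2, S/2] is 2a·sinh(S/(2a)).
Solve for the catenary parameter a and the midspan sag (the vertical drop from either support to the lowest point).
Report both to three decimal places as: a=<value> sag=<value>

seed: a₀ = √(S³/(24(L−S))) = √(74.395³/(24·14.790)) = 34.058531
iter 1: u=1.092164  f(a)=+9.076e-01  f'(a)=-9.766e-01  a ← 34.058531 − (+9.076e-01/-9.766e-01) = 34.987827
iter 2: u=1.063155  f(a)=+3.847e-02  f'(a)=-8.954e-01  a ← 34.987827 − (+3.847e-02/-8.954e-01) = 35.030792
iter 3: u=1.061852  f(a)=+7.590e-05  f'(a)=-8.919e-01  a ← 35.030792 − (+7.590e-05/-8.919e-01) = 35.030877
iter 4: u=1.061849  f(a)=+2.968e-10  f'(a)=-8.919e-01  a ← 35.030877 − (+2.968e-10/-8.919e-01) = 35.030877
iter 5: u=1.061849  f(a)=+0.000e+00  f'(a)=-8.919e-01  a ← 35.030877 − (+0.000e+00/-8.919e-01) = 35.030877
converged: |Δa| < 1e-12 after 5 iterations
sag = a·(cosh(S/(2a)) − 1) = 35.030877·(cosh(1.061849) − 1) = 21.675855
T_max/T_min = cosh(S/(2a)) = 1.618764

a=35.031 sag=21.676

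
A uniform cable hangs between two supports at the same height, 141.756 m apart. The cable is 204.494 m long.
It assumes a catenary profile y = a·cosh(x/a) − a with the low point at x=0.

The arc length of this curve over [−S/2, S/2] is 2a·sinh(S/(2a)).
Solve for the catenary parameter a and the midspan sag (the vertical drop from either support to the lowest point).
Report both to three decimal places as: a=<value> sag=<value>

a=46.131 sag=66.041

seed: a₀ = √(S³/(24(L−S))) = √(141.756³/(24·62.738)) = 43.495189
iter 1: u=1.629560  f(a)=+8.876e+00  f'(a)=-3.727e+00  a ← 43.495189 − (+8.876e+00/-3.727e+00) = 45.876724
iter 2: u=1.544966  f(a)=+7.812e-01  f'(a)=-3.098e+00  a ← 45.876724 − (+7.812e-01/-3.098e+00) = 46.128917
iter 3: u=1.536520  f(a)=+7.340e-03  f'(a)=-3.040e+00  a ← 46.128917 − (+7.340e-03/-3.040e+00) = 46.131331
iter 4: u=1.536440  f(a)=+6.615e-07  f'(a)=-3.039e+00  a ← 46.131331 − (+6.615e-07/-3.039e+00) = 46.131332
iter 5: u=1.536439  f(a)=+0.000e+00  f'(a)=-3.039e+00  a ← 46.131332 − (+0.000e+00/-3.039e+00) = 46.131332
converged: |Δa| < 1e-12 after 5 iterations
sag = a·(cosh(S/(2a)) − 1) = 46.131332·(cosh(1.536439) − 1) = 66.040629
T_max/T_min = cosh(S/(2a)) = 2.431579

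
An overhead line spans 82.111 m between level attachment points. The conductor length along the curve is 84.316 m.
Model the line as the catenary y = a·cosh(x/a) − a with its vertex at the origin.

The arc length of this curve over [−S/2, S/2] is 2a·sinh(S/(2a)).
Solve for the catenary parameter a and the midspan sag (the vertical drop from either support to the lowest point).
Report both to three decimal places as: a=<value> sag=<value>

a=102.690 sag=8.317

seed: a₀ = √(S³/(24(L−S))) = √(82.111³/(24·2.205)) = 102.280324
iter 1: u=0.401402  f(a)=+1.783e-02  f'(a)=-4.382e-02  a ← 102.280324 − (+1.783e-02/-4.382e-02) = 102.687306
iter 2: u=0.399811  f(a)=+1.070e-04  f'(a)=-4.329e-02  a ← 102.687306 − (+1.070e-04/-4.329e-02) = 102.689778
iter 3: u=0.399801  f(a)=+3.904e-09  f'(a)=-4.329e-02  a ← 102.689778 − (+3.904e-09/-4.329e-02) = 102.689778
iter 4: u=0.399801  f(a)=+1.421e-14  f'(a)=-4.329e-02  a ← 102.689778 − (+1.421e-14/-4.329e-02) = 102.689778
converged: |Δa| < 1e-12 after 4 iterations
sag = a·(cosh(S/(2a)) − 1) = 102.689778·(cosh(0.399801) − 1) = 8.316922
T_max/T_min = cosh(S/(2a)) = 1.080991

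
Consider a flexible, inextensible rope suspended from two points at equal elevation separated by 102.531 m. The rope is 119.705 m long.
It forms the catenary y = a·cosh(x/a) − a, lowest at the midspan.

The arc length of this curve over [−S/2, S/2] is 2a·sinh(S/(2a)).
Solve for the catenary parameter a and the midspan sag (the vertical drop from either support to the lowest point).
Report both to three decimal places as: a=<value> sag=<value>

a=52.376 sag=27.157

seed: a₀ = √(S³/(24(L−S))) = √(102.531³/(24·17.174)) = 51.137729
iter 1: u=1.002499  f(a)=+8.839e-01  f'(a)=-7.416e-01  a ← 51.137729 − (+8.839e-01/-7.416e-01) = 52.329584
iter 2: u=0.979666  f(a)=+3.185e-02  f'(a)=-6.891e-01  a ← 52.329584 − (+3.185e-02/-6.891e-01) = 52.375801
iter 3: u=0.978801  f(a)=+4.476e-05  f'(a)=-6.871e-01  a ← 52.375801 − (+4.476e-05/-6.871e-01) = 52.375866
iter 4: u=0.978800  f(a)=+8.869e-11  f'(a)=-6.871e-01  a ← 52.375866 − (+8.869e-11/-6.871e-01) = 52.375866
iter 5: u=0.978800  f(a)=+1.421e-14  f'(a)=-6.871e-01  a ← 52.375866 − (+1.421e-14/-6.871e-01) = 52.375866
converged: |Δa| < 1e-12 after 5 iterations
sag = a·(cosh(S/(2a)) − 1) = 52.375866·(cosh(0.978800) − 1) = 27.157480
T_max/T_min = cosh(S/(2a)) = 1.518511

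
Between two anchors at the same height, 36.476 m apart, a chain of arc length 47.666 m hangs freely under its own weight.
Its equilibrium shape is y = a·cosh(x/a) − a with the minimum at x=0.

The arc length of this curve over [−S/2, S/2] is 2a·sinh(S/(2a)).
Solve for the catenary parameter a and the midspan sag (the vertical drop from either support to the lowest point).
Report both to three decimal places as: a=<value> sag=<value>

seed: a₀ = √(S³/(24(L−S))) = √(36.476³/(24·11.190)) = 13.442813
iter 1: u=1.356710  f(a)=+1.076e+00  f'(a)=-1.992e+00  a ← 13.442813 − (+1.076e+00/-1.992e+00) = 13.983021
iter 2: u=1.304296  f(a)=+6.827e-02  f'(a)=-1.747e+00  a ← 13.983021 − (+6.827e-02/-1.747e+00) = 14.022107
iter 3: u=1.300660  f(a)=+3.159e-04  f'(a)=-1.731e+00  a ← 14.022107 − (+3.159e-04/-1.731e+00) = 14.022289
iter 4: u=1.300644  f(a)=+6.834e-09  f'(a)=-1.730e+00  a ← 14.022289 − (+6.834e-09/-1.730e+00) = 14.022289
iter 5: u=1.300644  f(a)=-1.421e-14  f'(a)=-1.730e+00  a ← 14.022289 − (-1.421e-14/-1.730e+00) = 14.022289
converged: |Δa| < 1e-12 after 5 iterations
sag = a·(cosh(S/(2a)) − 1) = 14.022289·(cosh(1.300644) − 1) = 13.629772
T_max/T_min = cosh(S/(2a)) = 1.972008

a=14.022 sag=13.630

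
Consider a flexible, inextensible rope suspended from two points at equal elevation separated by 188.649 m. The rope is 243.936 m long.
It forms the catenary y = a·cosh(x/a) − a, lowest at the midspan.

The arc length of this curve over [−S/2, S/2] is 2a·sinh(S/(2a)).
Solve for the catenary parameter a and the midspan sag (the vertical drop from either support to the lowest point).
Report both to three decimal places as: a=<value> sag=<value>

a=74.069 sag=68.628

seed: a₀ = √(S³/(24(L−S))) = √(188.649³/(24·55.287)) = 71.131936
iter 1: u=1.326050  f(a)=+5.069e+00  f'(a)=-1.846e+00  a ← 71.131936 − (+5.069e+00/-1.846e+00) = 73.878736
iter 2: u=1.276748  f(a)=+3.084e-01  f'(a)=-1.627e+00  a ← 73.878736 − (+3.084e-01/-1.627e+00) = 74.068282
iter 3: u=1.273480  f(a)=+1.305e-03  f'(a)=-1.613e+00  a ← 74.068282 − (+1.305e-03/-1.613e+00) = 74.069091
iter 4: u=1.273466  f(a)=+2.360e-08  f'(a)=-1.613e+00  a ← 74.069091 − (+2.360e-08/-1.613e+00) = 74.069091
iter 5: u=1.273466  f(a)=+8.527e-14  f'(a)=-1.613e+00  a ← 74.069091 − (+8.527e-14/-1.613e+00) = 74.069091
converged: |Δa| < 1e-12 after 5 iterations
sag = a·(cosh(S/(2a)) − 1) = 74.069091·(cosh(1.273466) − 1) = 68.627872
T_max/T_min = cosh(S/(2a)) = 1.926539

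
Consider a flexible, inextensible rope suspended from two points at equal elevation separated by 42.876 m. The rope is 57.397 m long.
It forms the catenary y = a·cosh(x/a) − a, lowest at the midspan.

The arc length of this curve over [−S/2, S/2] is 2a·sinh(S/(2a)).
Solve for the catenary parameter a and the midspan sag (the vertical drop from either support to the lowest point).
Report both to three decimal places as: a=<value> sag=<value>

a=15.750 sag=16.986

seed: a₀ = √(S³/(24(L−S))) = √(42.876³/(24·14.521)) = 15.038950
iter 1: u=1.425498  f(a)=+1.549e+00  f'(a)=-2.353e+00  a ← 15.038950 − (+1.549e+00/-2.353e+00) = 15.697144
iter 2: u=1.365726  f(a)=+1.075e-01  f'(a)=-2.037e+00  a ← 15.697144 − (+1.075e-01/-2.037e+00) = 15.749912
iter 3: u=1.361150  f(a)=+6.030e-04  f'(a)=-2.014e+00  a ← 15.749912 − (+6.030e-04/-2.014e+00) = 15.750212
iter 4: u=1.361125  f(a)=+1.921e-08  f'(a)=-2.014e+00  a ← 15.750212 − (+1.921e-08/-2.014e+00) = 15.750212
iter 5: u=1.361125  f(a)=+0.000e+00  f'(a)=-2.014e+00  a ← 15.750212 − (+0.000e+00/-2.014e+00) = 15.750212
converged: |Δa| < 1e-12 after 5 iterations
sag = a·(cosh(S/(2a)) − 1) = 15.750212·(cosh(1.361125) − 1) = 16.986206
T_max/T_min = cosh(S/(2a)) = 2.078475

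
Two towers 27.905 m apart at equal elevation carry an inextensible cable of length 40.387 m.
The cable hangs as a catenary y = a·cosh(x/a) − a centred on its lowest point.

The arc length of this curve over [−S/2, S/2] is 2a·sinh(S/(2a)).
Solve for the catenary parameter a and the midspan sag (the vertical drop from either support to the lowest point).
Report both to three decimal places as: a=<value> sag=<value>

a=9.038 sag=13.086

seed: a₀ = √(S³/(24(L−S))) = √(27.905³/(24·12.482)) = 8.516778
iter 1: u=1.638237  f(a)=+1.786e+00  f'(a)=-3.797e+00  a ← 8.516778 − (+1.786e+00/-3.797e+00) = 8.987162
iter 2: u=1.552492  f(a)=+1.586e-01  f'(a)=-3.150e+00  a ← 8.987162 − (+1.586e-01/-3.150e+00) = 9.037528
iter 3: u=1.543840  f(a)=+1.521e-03  f'(a)=-3.090e+00  a ← 9.037528 − (+1.521e-03/-3.090e+00) = 9.038020
iter 4: u=1.543756  f(a)=+1.428e-07  f'(a)=-3.089e+00  a ← 9.038020 − (+1.428e-07/-3.089e+00) = 9.038020
iter 5: u=1.543756  f(a)=+7.105e-15  f'(a)=-3.089e+00  a ← 9.038020 − (+7.105e-15/-3.089e+00) = 9.038020
converged: |Δa| < 1e-12 after 5 iterations
sag = a·(cosh(S/(2a)) − 1) = 9.038020·(cosh(1.543756) − 1) = 13.085796
T_max/T_min = cosh(S/(2a)) = 2.447861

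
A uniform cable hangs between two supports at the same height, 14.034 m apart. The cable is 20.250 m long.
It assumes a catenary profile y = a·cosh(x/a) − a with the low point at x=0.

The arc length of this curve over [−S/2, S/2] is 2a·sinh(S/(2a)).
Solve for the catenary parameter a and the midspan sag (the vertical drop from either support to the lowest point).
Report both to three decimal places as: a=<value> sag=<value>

seed: a₀ = √(S³/(24(L−S))) = √(14.034³/(24·6.216)) = 4.304385
iter 1: u=1.630198  f(a)=+8.802e-01  f'(a)=-3.732e+00  a ← 4.304385 − (+8.802e-01/-3.732e+00) = 4.540218
iter 2: u=1.545521  f(a)=+7.752e-02  f'(a)=-3.101e+00  a ← 4.540218 − (+7.752e-02/-3.101e+00) = 4.565212
iter 3: u=1.537059  f(a)=+7.294e-04  f'(a)=-3.043e+00  a ← 4.565212 − (+7.294e-04/-3.043e+00) = 4.565451
iter 4: u=1.536978  f(a)=+6.594e-08  f'(a)=-3.043e+00  a ← 4.565451 − (+6.594e-08/-3.043e+00) = 4.565451
iter 5: u=1.536978  f(a)=+3.553e-15  f'(a)=-3.043e+00  a ← 4.565451 − (+3.553e-15/-3.043e+00) = 4.565451
converged: |Δa| < 1e-12 after 5 iterations
sag = a·(cosh(S/(2a)) − 1) = 4.565451·(cosh(1.536978) − 1) = 6.541257
T_max/T_min = cosh(S/(2a)) = 2.432773

a=4.565 sag=6.541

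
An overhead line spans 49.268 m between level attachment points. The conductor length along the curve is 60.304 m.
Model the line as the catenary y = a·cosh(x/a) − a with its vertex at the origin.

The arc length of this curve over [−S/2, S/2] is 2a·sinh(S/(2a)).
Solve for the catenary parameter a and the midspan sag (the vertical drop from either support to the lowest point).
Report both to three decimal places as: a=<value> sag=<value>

seed: a₀ = √(S³/(24(L−S))) = √(49.268³/(24·11.036)) = 21.248875
iter 1: u=1.159308  f(a)=+7.658e-01  f'(a)=-1.185e+00  a ← 21.248875 − (+7.658e-01/-1.185e+00) = 21.895000
iter 2: u=1.125097  f(a)=+3.632e-02  f'(a)=-1.075e+00  a ← 21.895000 − (+3.632e-02/-1.075e+00) = 21.928777
iter 3: u=1.123364  f(a)=+9.068e-05  f'(a)=-1.070e+00  a ← 21.928777 − (+9.068e-05/-1.070e+00) = 21.928862
iter 4: u=1.123360  f(a)=+5.685e-10  f'(a)=-1.070e+00  a ← 21.928862 − (+5.685e-10/-1.070e+00) = 21.928862
iter 5: u=1.123360  f(a)=-2.132e-14  f'(a)=-1.070e+00  a ← 21.928862 − (-2.132e-14/-1.070e+00) = 21.928862
converged: |Δa| < 1e-12 after 5 iterations
sag = a·(cosh(S/(2a)) − 1) = 21.928862·(cosh(1.123360) − 1) = 15.354084
T_max/T_min = cosh(S/(2a)) = 1.700177

a=21.929 sag=15.354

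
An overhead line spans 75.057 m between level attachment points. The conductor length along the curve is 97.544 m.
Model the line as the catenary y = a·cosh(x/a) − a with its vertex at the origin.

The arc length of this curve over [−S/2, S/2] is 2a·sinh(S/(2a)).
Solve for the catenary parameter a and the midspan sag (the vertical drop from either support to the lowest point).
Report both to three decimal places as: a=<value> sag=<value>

seed: a₀ = √(S³/(24(L−S))) = √(75.057³/(24·22.487)) = 27.990807
iter 1: u=1.340744  f(a)=+2.110e+00  f'(a)=-1.915e+00  a ← 27.990807 − (+2.110e+00/-1.915e+00) = 29.092692
iter 2: u=1.289963  f(a)=+1.310e-01  f'(a)=-1.684e+00  a ← 29.092692 − (+1.310e-01/-1.684e+00) = 29.170484
iter 3: u=1.286523  f(a)=+5.787e-04  f'(a)=-1.669e+00  a ← 29.170484 − (+5.787e-04/-1.669e+00) = 29.170831
iter 4: u=1.286508  f(a)=+1.141e-08  f'(a)=-1.669e+00  a ← 29.170831 − (+1.141e-08/-1.669e+00) = 29.170831
iter 5: u=1.286508  f(a)=+0.000e+00  f'(a)=-1.669e+00  a ← 29.170831 − (+0.000e+00/-1.669e+00) = 29.170831
converged: |Δa| < 1e-12 after 5 iterations
sag = a·(cosh(S/(2a)) − 1) = 29.170831·(cosh(1.286508) − 1) = 27.659138
T_max/T_min = cosh(S/(2a)) = 1.948178

a=29.171 sag=27.659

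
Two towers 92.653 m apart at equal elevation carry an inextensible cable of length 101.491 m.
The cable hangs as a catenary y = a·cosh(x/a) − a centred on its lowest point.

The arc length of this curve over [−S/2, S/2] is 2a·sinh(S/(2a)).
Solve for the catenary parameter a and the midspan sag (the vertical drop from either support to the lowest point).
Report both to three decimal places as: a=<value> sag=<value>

a=62.093 sag=18.098

seed: a₀ = √(S³/(24(L−S))) = √(92.653³/(24·8.838)) = 61.235971
iter 1: u=0.756524  f(a)=+2.564e-01  f'(a)=-3.055e-01  a ← 61.235971 − (+2.564e-01/-3.055e-01) = 62.075163
iter 2: u=0.746297  f(a)=+5.366e-03  f'(a)=-2.928e-01  a ← 62.075163 − (+5.366e-03/-2.928e-01) = 62.093485
iter 3: u=0.746077  f(a)=+2.461e-06  f'(a)=-2.926e-01  a ← 62.093485 − (+2.461e-06/-2.926e-01) = 62.093493
iter 4: u=0.746077  f(a)=+5.116e-13  f'(a)=-2.926e-01  a ← 62.093493 − (+5.116e-13/-2.926e-01) = 62.093493
converged: |Δa| < 1e-12 after 4 iterations
sag = a·(cosh(S/(2a)) − 1) = 62.093493·(cosh(0.746077) − 1) = 18.098200
T_max/T_min = cosh(S/(2a)) = 1.291467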